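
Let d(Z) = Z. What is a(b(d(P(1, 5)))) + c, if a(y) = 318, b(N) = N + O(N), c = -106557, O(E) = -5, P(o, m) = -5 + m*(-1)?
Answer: -106239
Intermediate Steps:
P(o, m) = -5 - m
b(N) = -5 + N (b(N) = N - 5 = -5 + N)
a(b(d(P(1, 5)))) + c = 318 - 106557 = -106239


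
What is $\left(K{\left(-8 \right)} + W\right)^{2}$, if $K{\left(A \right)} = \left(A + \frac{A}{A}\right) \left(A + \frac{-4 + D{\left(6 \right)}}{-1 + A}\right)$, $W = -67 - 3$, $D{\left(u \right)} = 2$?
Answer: $\frac{19600}{81} \approx 241.98$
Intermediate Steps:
$W = -70$ ($W = -67 - 3 = -70$)
$K{\left(A \right)} = \left(1 + A\right) \left(A - \frac{2}{-1 + A}\right)$ ($K{\left(A \right)} = \left(A + \frac{A}{A}\right) \left(A + \frac{-4 + 2}{-1 + A}\right) = \left(A + 1\right) \left(A - \frac{2}{-1 + A}\right) = \left(1 + A\right) \left(A - \frac{2}{-1 + A}\right)$)
$\left(K{\left(-8 \right)} + W\right)^{2} = \left(\frac{-2 + \left(-8\right)^{3} - -24}{-1 - 8} - 70\right)^{2} = \left(\frac{-2 - 512 + 24}{-9} - 70\right)^{2} = \left(\left(- \frac{1}{9}\right) \left(-490\right) - 70\right)^{2} = \left(\frac{490}{9} - 70\right)^{2} = \left(- \frac{140}{9}\right)^{2} = \frac{19600}{81}$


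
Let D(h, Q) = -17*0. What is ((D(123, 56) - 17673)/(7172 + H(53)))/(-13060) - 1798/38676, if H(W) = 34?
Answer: -14043908861/303317690280 ≈ -0.046301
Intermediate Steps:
D(h, Q) = 0
((D(123, 56) - 17673)/(7172 + H(53)))/(-13060) - 1798/38676 = ((0 - 17673)/(7172 + 34))/(-13060) - 1798/38676 = -17673/7206*(-1/13060) - 1798*1/38676 = -17673*1/7206*(-1/13060) - 899/19338 = -5891/2402*(-1/13060) - 899/19338 = 5891/31370120 - 899/19338 = -14043908861/303317690280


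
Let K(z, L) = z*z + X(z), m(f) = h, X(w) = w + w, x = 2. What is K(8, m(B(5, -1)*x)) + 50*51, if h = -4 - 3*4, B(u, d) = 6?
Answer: 2630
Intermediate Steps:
X(w) = 2*w
h = -16 (h = -4 - 12 = -16)
m(f) = -16
K(z, L) = z**2 + 2*z (K(z, L) = z*z + 2*z = z**2 + 2*z)
K(8, m(B(5, -1)*x)) + 50*51 = 8*(2 + 8) + 50*51 = 8*10 + 2550 = 80 + 2550 = 2630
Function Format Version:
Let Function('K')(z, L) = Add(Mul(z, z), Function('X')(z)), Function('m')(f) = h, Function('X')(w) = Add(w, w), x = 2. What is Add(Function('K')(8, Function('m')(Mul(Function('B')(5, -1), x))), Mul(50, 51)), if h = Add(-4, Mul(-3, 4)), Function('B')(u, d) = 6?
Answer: 2630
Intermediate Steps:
Function('X')(w) = Mul(2, w)
h = -16 (h = Add(-4, -12) = -16)
Function('m')(f) = -16
Function('K')(z, L) = Add(Pow(z, 2), Mul(2, z)) (Function('K')(z, L) = Add(Mul(z, z), Mul(2, z)) = Add(Pow(z, 2), Mul(2, z)))
Add(Function('K')(8, Function('m')(Mul(Function('B')(5, -1), x))), Mul(50, 51)) = Add(Mul(8, Add(2, 8)), Mul(50, 51)) = Add(Mul(8, 10), 2550) = Add(80, 2550) = 2630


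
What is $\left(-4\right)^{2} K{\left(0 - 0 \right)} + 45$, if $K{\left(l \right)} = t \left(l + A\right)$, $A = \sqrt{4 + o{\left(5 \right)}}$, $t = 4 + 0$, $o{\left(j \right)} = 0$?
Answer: $173$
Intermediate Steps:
$t = 4$
$A = 2$ ($A = \sqrt{4 + 0} = \sqrt{4} = 2$)
$K{\left(l \right)} = 8 + 4 l$ ($K{\left(l \right)} = 4 \left(l + 2\right) = 4 \left(2 + l\right) = 8 + 4 l$)
$\left(-4\right)^{2} K{\left(0 - 0 \right)} + 45 = \left(-4\right)^{2} \left(8 + 4 \left(0 - 0\right)\right) + 45 = 16 \left(8 + 4 \left(0 + 0\right)\right) + 45 = 16 \left(8 + 4 \cdot 0\right) + 45 = 16 \left(8 + 0\right) + 45 = 16 \cdot 8 + 45 = 128 + 45 = 173$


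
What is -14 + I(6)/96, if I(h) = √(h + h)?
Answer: -14 + √3/48 ≈ -13.964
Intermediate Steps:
I(h) = √2*√h (I(h) = √(2*h) = √2*√h)
-14 + I(6)/96 = -14 + (√2*√6)/96 = -14 + (2*√3)*(1/96) = -14 + √3/48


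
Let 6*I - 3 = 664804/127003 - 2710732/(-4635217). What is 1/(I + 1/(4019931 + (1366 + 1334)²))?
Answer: 13316006591673498162/19573123438189289111 ≈ 0.68032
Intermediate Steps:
I = 5191841292617/3532118787906 (I = ½ + (664804/127003 - 2710732/(-4635217))/6 = ½ + (664804*(1/127003) - 2710732*(-1/4635217))/6 = ½ + (664804/127003 + 2710732/4635217)/6 = ½ + (⅙)*(3425781898664/588686464651) = ½ + 1712890949332/1766059393953 = 5191841292617/3532118787906 ≈ 1.4699)
1/(I + 1/(4019931 + (1366 + 1334)²)) = 1/(5191841292617/3532118787906 + 1/(4019931 + (1366 + 1334)²)) = 1/(5191841292617/3532118787906 + 1/(4019931 + 2700²)) = 1/(5191841292617/3532118787906 + 1/(4019931 + 7290000)) = 1/(5191841292617/3532118787906 + 1/11309931) = 1/(19573123438189289111/13316006591673498162) = 13316006591673498162/19573123438189289111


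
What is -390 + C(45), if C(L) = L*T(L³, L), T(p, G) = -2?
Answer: -480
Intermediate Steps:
C(L) = -2*L (C(L) = L*(-2) = -2*L)
-390 + C(45) = -390 - 2*45 = -390 - 90 = -480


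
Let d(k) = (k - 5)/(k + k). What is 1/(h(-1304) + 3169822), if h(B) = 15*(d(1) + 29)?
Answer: 1/3170227 ≈ 3.1543e-7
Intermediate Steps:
d(k) = (-5 + k)/(2*k) (d(k) = (-5 + k)/((2*k)) = (-5 + k)*(1/(2*k)) = (-5 + k)/(2*k))
h(B) = 405 (h(B) = 15*((½)*(-5 + 1)/1 + 29) = 15*((½)*1*(-4) + 29) = 15*(-2 + 29) = 15*27 = 405)
1/(h(-1304) + 3169822) = 1/(405 + 3169822) = 1/3170227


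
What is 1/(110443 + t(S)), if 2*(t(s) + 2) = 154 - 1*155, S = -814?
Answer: 2/220881 ≈ 9.0547e-6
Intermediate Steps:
t(s) = -5/2 (t(s) = -2 + (154 - 1*155)/2 = -2 + (154 - 155)/2 = -2 + (½)*(-1) = -2 - ½ = -5/2)
1/(110443 + t(S)) = 1/(110443 - 5/2) = 1/(220881/2) = 2/220881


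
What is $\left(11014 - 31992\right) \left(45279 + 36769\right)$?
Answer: $-1721202944$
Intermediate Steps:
$\left(11014 - 31992\right) \left(45279 + 36769\right) = \left(-20978\right) 82048 = -1721202944$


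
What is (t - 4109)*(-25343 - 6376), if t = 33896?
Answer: -944813853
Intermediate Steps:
(t - 4109)*(-25343 - 6376) = (33896 - 4109)*(-25343 - 6376) = 29787*(-31719) = -944813853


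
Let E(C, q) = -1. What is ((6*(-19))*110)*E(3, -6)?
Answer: 12540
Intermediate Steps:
((6*(-19))*110)*E(3, -6) = ((6*(-19))*110)*(-1) = -114*110*(-1) = -12540*(-1) = 12540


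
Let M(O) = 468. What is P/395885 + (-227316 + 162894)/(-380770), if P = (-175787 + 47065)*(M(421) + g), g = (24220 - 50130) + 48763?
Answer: -114301776869327/15074113145 ≈ -7582.7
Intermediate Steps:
g = 22853 (g = -25910 + 48763 = 22853)
P = -3001925762 (P = (-175787 + 47065)*(468 + 22853) = -128722*23321 = -3001925762)
P/395885 + (-227316 + 162894)/(-380770) = -3001925762/395885 + (-227316 + 162894)/(-380770) = -3001925762*1/395885 - 64422*(-1/380770) = -3001925762/395885 + 32211/190385 = -114301776869327/15074113145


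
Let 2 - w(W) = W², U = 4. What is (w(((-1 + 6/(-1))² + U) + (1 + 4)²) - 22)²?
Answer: 37258816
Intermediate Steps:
w(W) = 2 - W²
(w(((-1 + 6/(-1))² + U) + (1 + 4)²) - 22)² = ((2 - (((-1 + 6/(-1))² + 4) + (1 + 4)²)²) - 22)² = ((2 - (((-1 + 6*(-1))² + 4) + 5²)²) - 22)² = ((2 - (((-1 - 6)² + 4) + 25)²) - 22)² = ((2 - (((-7)² + 4) + 25)²) - 22)² = ((2 - ((49 + 4) + 25)²) - 22)² = ((2 - (53 + 25)²) - 22)² = ((2 - 1*78²) - 22)² = ((2 - 1*6084) - 22)² = ((2 - 6084) - 22)² = (-6082 - 22)² = (-6104)² = 37258816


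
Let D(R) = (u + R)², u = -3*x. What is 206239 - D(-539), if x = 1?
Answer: -87525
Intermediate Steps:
u = -3 (u = -3*1 = -3)
D(R) = (-3 + R)²
206239 - D(-539) = 206239 - (-3 - 539)² = 206239 - 1*(-542)² = 206239 - 1*293764 = 206239 - 293764 = -87525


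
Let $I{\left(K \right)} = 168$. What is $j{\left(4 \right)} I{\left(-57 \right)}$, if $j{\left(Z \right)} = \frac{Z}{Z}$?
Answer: $168$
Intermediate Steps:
$j{\left(Z \right)} = 1$
$j{\left(4 \right)} I{\left(-57 \right)} = 1 \cdot 168 = 168$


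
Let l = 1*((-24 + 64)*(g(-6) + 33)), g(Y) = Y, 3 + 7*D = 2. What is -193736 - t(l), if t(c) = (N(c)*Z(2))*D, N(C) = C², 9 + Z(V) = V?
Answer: -1360136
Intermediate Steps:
D = -⅐ (D = -3/7 + (⅐)*2 = -3/7 + 2/7 = -⅐ ≈ -0.14286)
Z(V) = -9 + V
l = 1080 (l = 1*((-24 + 64)*(-6 + 33)) = 1*(40*27) = 1*1080 = 1080)
t(c) = c² (t(c) = (c²*(-9 + 2))*(-⅐) = (c²*(-7))*(-⅐) = -7*c²*(-⅐) = c²)
-193736 - t(l) = -193736 - 1*1080² = -193736 - 1*1166400 = -193736 - 1166400 = -1360136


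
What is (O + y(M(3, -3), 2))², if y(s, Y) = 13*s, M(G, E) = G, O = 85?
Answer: 15376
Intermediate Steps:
(O + y(M(3, -3), 2))² = (85 + 13*3)² = (85 + 39)² = 124² = 15376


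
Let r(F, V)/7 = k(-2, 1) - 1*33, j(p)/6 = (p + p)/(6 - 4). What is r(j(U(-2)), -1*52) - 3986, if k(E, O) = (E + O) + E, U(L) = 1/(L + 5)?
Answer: -4238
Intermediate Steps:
U(L) = 1/(5 + L)
k(E, O) = O + 2*E
j(p) = 6*p (j(p) = 6*((p + p)/(6 - 4)) = 6*((2*p)/2) = 6*((2*p)*(1/2)) = 6*p)
r(F, V) = -252 (r(F, V) = 7*((1 + 2*(-2)) - 1*33) = 7*((1 - 4) - 33) = 7*(-3 - 33) = 7*(-36) = -252)
r(j(U(-2)), -1*52) - 3986 = -252 - 3986 = -4238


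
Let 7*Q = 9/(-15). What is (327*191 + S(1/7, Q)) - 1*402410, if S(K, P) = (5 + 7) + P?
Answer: -11897938/35 ≈ -3.3994e+5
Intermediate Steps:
Q = -3/35 (Q = (9/(-15))/7 = (9*(-1/15))/7 = (⅐)*(-⅗) = -3/35 ≈ -0.085714)
S(K, P) = 12 + P
(327*191 + S(1/7, Q)) - 1*402410 = (327*191 + (12 - 3/35)) - 1*402410 = (62457 + 417/35) - 402410 = 2186412/35 - 402410 = -11897938/35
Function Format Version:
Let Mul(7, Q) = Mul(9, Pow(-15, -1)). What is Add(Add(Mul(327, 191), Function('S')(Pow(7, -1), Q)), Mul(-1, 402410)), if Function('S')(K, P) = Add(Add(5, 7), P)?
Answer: Rational(-11897938, 35) ≈ -3.3994e+5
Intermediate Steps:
Q = Rational(-3, 35) (Q = Mul(Rational(1, 7), Mul(9, Pow(-15, -1))) = Mul(Rational(1, 7), Mul(9, Rational(-1, 15))) = Mul(Rational(1, 7), Rational(-3, 5)) = Rational(-3, 35) ≈ -0.085714)
Function('S')(K, P) = Add(12, P)
Add(Add(Mul(327, 191), Function('S')(Pow(7, -1), Q)), Mul(-1, 402410)) = Add(Add(Mul(327, 191), Add(12, Rational(-3, 35))), Mul(-1, 402410)) = Add(Add(62457, Rational(417, 35)), -402410) = Add(Rational(2186412, 35), -402410) = Rational(-11897938, 35)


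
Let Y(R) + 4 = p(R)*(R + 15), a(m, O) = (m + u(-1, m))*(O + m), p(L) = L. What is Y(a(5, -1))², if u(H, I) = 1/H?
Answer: 242064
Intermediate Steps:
a(m, O) = (-1 + m)*(O + m) (a(m, O) = (m + 1/(-1))*(O + m) = (m - 1)*(O + m) = (-1 + m)*(O + m))
Y(R) = -4 + R*(15 + R) (Y(R) = -4 + R*(R + 15) = -4 + R*(15 + R))
Y(a(5, -1))² = (-4 + (5² - 1*(-1) - 1*5 - 1*5)² + 15*(5² - 1*(-1) - 1*5 - 1*5))² = (-4 + (25 + 1 - 5 - 5)² + 15*(25 + 1 - 5 - 5))² = (-4 + 16² + 15*16)² = (-4 + 256 + 240)² = 492² = 242064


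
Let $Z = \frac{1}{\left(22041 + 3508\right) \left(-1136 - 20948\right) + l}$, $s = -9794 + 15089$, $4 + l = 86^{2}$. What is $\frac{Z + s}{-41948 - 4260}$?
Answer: $- \frac{2987527553579}{26071326382592} \approx -0.11459$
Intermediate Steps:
$l = 7392$ ($l = -4 + 86^{2} = -4 + 7396 = 7392$)
$s = 5295$
$Z = - \frac{1}{564216724}$ ($Z = \frac{1}{\left(22041 + 3508\right) \left(-1136 - 20948\right) + 7392} = \frac{1}{25549 \left(-22084\right) + 7392} = \frac{1}{-564224116 + 7392} = \frac{1}{-564216724} = - \frac{1}{564216724} \approx -1.7724 \cdot 10^{-9}$)
$\frac{Z + s}{-41948 - 4260} = \frac{- \frac{1}{564216724} + 5295}{-41948 - 4260} = \frac{2987527553579}{564216724 \left(-46208\right)} = \frac{2987527553579}{564216724} \left(- \frac{1}{46208}\right) = - \frac{2987527553579}{26071326382592}$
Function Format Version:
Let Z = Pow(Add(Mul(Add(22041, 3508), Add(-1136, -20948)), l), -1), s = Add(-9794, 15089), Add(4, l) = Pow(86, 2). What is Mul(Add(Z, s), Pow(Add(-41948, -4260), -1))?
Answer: Rational(-2987527553579, 26071326382592) ≈ -0.11459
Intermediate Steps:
l = 7392 (l = Add(-4, Pow(86, 2)) = Add(-4, 7396) = 7392)
s = 5295
Z = Rational(-1, 564216724) (Z = Pow(Add(Mul(Add(22041, 3508), Add(-1136, -20948)), 7392), -1) = Pow(Add(Mul(25549, -22084), 7392), -1) = Pow(Add(-564224116, 7392), -1) = Pow(-564216724, -1) = Rational(-1, 564216724) ≈ -1.7724e-9)
Mul(Add(Z, s), Pow(Add(-41948, -4260), -1)) = Mul(Add(Rational(-1, 564216724), 5295), Pow(Add(-41948, -4260), -1)) = Mul(Rational(2987527553579, 564216724), Pow(-46208, -1)) = Mul(Rational(2987527553579, 564216724), Rational(-1, 46208)) = Rational(-2987527553579, 26071326382592)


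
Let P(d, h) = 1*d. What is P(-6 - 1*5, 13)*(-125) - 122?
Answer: 1253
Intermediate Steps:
P(d, h) = d
P(-6 - 1*5, 13)*(-125) - 122 = (-6 - 1*5)*(-125) - 122 = (-6 - 5)*(-125) - 122 = -11*(-125) - 122 = 1375 - 122 = 1253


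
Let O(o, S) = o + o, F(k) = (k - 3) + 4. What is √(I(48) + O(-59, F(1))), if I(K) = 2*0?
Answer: I*√118 ≈ 10.863*I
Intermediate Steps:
F(k) = 1 + k (F(k) = (-3 + k) + 4 = 1 + k)
O(o, S) = 2*o
I(K) = 0
√(I(48) + O(-59, F(1))) = √(0 + 2*(-59)) = √(0 - 118) = √(-118) = I*√118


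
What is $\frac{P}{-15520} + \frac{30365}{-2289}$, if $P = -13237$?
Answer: $- \frac{440965307}{35525280} \approx -12.413$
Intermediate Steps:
$\frac{P}{-15520} + \frac{30365}{-2289} = - \frac{13237}{-15520} + \frac{30365}{-2289} = \left(-13237\right) \left(- \frac{1}{15520}\right) + 30365 \left(- \frac{1}{2289}\right) = \frac{13237}{15520} - \frac{30365}{2289} = - \frac{440965307}{35525280}$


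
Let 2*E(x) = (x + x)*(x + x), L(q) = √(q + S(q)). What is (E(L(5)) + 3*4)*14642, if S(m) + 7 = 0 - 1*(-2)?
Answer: 175704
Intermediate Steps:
S(m) = -5 (S(m) = -7 + (0 - 1*(-2)) = -7 + (0 + 2) = -7 + 2 = -5)
L(q) = √(-5 + q) (L(q) = √(q - 5) = √(-5 + q))
E(x) = 2*x² (E(x) = ((x + x)*(x + x))/2 = ((2*x)*(2*x))/2 = (4*x²)/2 = 2*x²)
(E(L(5)) + 3*4)*14642 = (2*(√(-5 + 5))² + 3*4)*14642 = (2*(√0)² + 12)*14642 = (2*0² + 12)*14642 = (2*0 + 12)*14642 = (0 + 12)*14642 = 12*14642 = 175704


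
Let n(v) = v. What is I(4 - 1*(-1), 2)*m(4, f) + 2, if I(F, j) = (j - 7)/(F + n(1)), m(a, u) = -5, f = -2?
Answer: 37/6 ≈ 6.1667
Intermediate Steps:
I(F, j) = (-7 + j)/(1 + F) (I(F, j) = (j - 7)/(F + 1) = (-7 + j)/(1 + F))
I(4 - 1*(-1), 2)*m(4, f) + 2 = ((-7 + 2)/(1 + (4 - 1*(-1))))*(-5) + 2 = (-5/(1 + (4 + 1)))*(-5) + 2 = (-5/(1 + 5))*(-5) + 2 = (-5/6)*(-5) + 2 = ((⅙)*(-5))*(-5) + 2 = -⅚*(-5) + 2 = 25/6 + 2 = 37/6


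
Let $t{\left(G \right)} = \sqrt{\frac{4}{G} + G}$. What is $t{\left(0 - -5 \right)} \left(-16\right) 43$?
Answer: $- \frac{688 \sqrt{145}}{5} \approx -1656.9$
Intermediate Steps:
$t{\left(G \right)} = \sqrt{G + \frac{4}{G}}$
$t{\left(0 - -5 \right)} \left(-16\right) 43 = \sqrt{\left(0 - -5\right) + \frac{4}{0 - -5}} \left(-16\right) 43 = \sqrt{\left(0 + 5\right) + \frac{4}{0 + 5}} \left(-16\right) 43 = \sqrt{5 + \frac{4}{5}} \left(-16\right) 43 = \sqrt{\frac{29}{5}} \left(-16\right) 43 = \frac{\sqrt{145}}{5} \left(-16\right) 43 = - \frac{16 \sqrt{145}}{5} \cdot 43 = - \frac{688 \sqrt{145}}{5}$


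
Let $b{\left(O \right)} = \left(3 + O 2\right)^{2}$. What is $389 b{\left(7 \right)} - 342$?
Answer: $112079$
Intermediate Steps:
$b{\left(O \right)} = \left(3 + 2 O\right)^{2}$
$389 b{\left(7 \right)} - 342 = 389 \left(3 + 2 \cdot 7\right)^{2} - 342 = 389 \left(3 + 14\right)^{2} - 342 = 389 \cdot 17^{2} - 342 = 389 \cdot 289 - 342 = 112421 - 342 = 112079$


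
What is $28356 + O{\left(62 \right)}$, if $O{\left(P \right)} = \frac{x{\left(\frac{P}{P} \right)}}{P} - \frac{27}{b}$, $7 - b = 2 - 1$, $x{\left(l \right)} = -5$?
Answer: $\frac{878894}{31} \approx 28351.0$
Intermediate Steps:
$b = 6$ ($b = 7 - \left(2 - 1\right) = 7 - 1 = 6$)
$O{\left(P \right)} = - \frac{9}{2} - \frac{5}{P}$ ($O{\left(P \right)} = - \frac{5}{P} - \frac{27}{6} = - \frac{5}{P} - \frac{9}{2} = - \frac{9}{2} - \frac{5}{P}$)
$28356 + O{\left(62 \right)} = 28356 - \left(\frac{9}{2} + \frac{5}{62}\right) = 28356 - \frac{142}{31} = \frac{878894}{31}$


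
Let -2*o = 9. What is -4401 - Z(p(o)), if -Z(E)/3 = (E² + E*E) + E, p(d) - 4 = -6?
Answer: -4383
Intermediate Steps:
o = -9/2 (o = -½*9 = -9/2 ≈ -4.5000)
p(d) = -2 (p(d) = 4 - 6 = -2)
Z(E) = -6*E² - 3*E (Z(E) = -3*((E² + E*E) + E) = -3*((E² + E²) + E) = -3*(2*E² + E) = -3*(E + 2*E²) = -6*E² - 3*E)
-4401 - Z(p(o)) = -4401 - (-3)*(-2)*(1 + 2*(-2)) = -4401 - (-3)*(-2)*(1 - 4) = -4401 - (-3)*(-2)*(-3) = -4401 - 1*(-18) = -4401 + 18 = -4383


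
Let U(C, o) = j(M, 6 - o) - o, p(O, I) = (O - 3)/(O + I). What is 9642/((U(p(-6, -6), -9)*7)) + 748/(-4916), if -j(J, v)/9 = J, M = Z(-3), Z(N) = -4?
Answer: 3930371/129045 ≈ 30.457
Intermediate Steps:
M = -4
j(J, v) = -9*J
p(O, I) = (-3 + O)/(I + O)
U(C, o) = 36 - o (U(C, o) = -9*(-4) - o = 36 - o)
9642/((U(p(-6, -6), -9)*7)) + 748/(-4916) = 9642/(((36 - 1*(-9))*7)) + 748/(-4916) = 9642/(((36 + 9)*7)) + 748*(-1/4916) = 9642/((45*7)) - 187/1229 = 9642/315 - 187/1229 = 9642*(1/315) - 187/1229 = 3214/105 - 187/1229 = 3930371/129045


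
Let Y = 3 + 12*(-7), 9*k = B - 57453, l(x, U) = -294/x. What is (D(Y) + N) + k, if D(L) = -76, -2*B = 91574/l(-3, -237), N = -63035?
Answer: -8762869/126 ≈ -69547.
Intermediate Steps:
B = -6541/14 (B = -45787/((-294/(-3))) = -45787/((-294*(-⅓))) = -45787/98 = -½*6541/7 = -6541/14 ≈ -467.21)
k = -810883/126 (k = (-6541/14 - 57453)/9 = (⅑)*(-810883/14) = -810883/126 ≈ -6435.6)
Y = -81 (Y = 3 - 84 = -81)
(D(Y) + N) + k = (-76 - 63035) - 810883/126 = -63111 - 810883/126 = -8762869/126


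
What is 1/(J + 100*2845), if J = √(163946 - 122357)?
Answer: 284500/80940208411 - 3*√4621/80940208411 ≈ 3.5124e-6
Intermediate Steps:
J = 3*√4621 (J = √41589 = 3*√4621 ≈ 203.93)
1/(J + 100*2845) = 1/(3*√4621 + 100*2845) = 1/(3*√4621 + 284500) = 1/(284500 + 3*√4621)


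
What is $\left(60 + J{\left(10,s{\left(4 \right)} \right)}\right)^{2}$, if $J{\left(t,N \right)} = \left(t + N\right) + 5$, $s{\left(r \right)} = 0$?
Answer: $5625$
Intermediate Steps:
$J{\left(t,N \right)} = 5 + N + t$ ($J{\left(t,N \right)} = \left(N + t\right) + 5 = 5 + N + t$)
$\left(60 + J{\left(10,s{\left(4 \right)} \right)}\right)^{2} = \left(60 + \left(5 + 0 + 10\right)\right)^{2} = \left(60 + 15\right)^{2} = 75^{2} = 5625$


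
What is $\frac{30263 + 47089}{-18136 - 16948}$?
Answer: $- \frac{19338}{8771} \approx -2.2048$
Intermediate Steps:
$\frac{30263 + 47089}{-18136 - 16948} = \frac{77352}{-35084} = 77352 \left(- \frac{1}{35084}\right) = - \frac{19338}{8771}$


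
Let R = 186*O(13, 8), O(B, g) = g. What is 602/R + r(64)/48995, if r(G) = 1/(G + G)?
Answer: 235960013/583236480 ≈ 0.40457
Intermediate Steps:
r(G) = 1/(2*G)
R = 1488 (R = 186*8 = 1488)
602/R + r(64)/48995 = 602/1488 + ((1/2)/64)/48995 = 602*(1/1488) + ((1/2)*(1/64))*(1/48995) = 301/744 + (1/128)*(1/48995) = 301/744 + 1/6271360 = 235960013/583236480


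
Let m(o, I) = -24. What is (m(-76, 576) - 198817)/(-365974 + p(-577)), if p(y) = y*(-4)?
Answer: 198841/363666 ≈ 0.54677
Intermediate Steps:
p(y) = -4*y
(m(-76, 576) - 198817)/(-365974 + p(-577)) = (-24 - 198817)/(-365974 - 4*(-577)) = -198841/(-365974 + 2308) = -198841/(-363666) = -198841*(-1/363666) = 198841/363666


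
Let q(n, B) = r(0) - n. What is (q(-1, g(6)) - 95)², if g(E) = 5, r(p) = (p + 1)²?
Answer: 8649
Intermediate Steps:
r(p) = (1 + p)²
q(n, B) = 1 - n (q(n, B) = (1 + 0)² - n = 1² - n = 1 - n)
(q(-1, g(6)) - 95)² = ((1 - 1*(-1)) - 95)² = ((1 + 1) - 95)² = (2 - 95)² = (-93)² = 8649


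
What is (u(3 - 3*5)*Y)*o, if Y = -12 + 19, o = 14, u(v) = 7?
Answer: 686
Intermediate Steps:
Y = 7
(u(3 - 3*5)*Y)*o = (7*7)*14 = 49*14 = 686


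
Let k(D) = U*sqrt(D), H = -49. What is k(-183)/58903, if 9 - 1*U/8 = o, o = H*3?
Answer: 96*I*sqrt(183)/4531 ≈ 0.28662*I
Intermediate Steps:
o = -147 (o = -49*3 = -147)
U = 1248 (U = 72 - 8*(-147) = 72 + 1176 = 1248)
k(D) = 1248*sqrt(D)
k(-183)/58903 = (1248*sqrt(-183))/58903 = (1248*(I*sqrt(183)))*(1/58903) = (1248*I*sqrt(183))*(1/58903) = 96*I*sqrt(183)/4531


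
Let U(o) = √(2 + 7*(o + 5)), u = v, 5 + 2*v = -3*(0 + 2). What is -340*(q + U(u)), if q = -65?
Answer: 22100 - 170*I*√6 ≈ 22100.0 - 416.41*I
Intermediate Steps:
v = -11/2 (v = -5/2 + (-3*(0 + 2))/2 = -5/2 + (-3*2)/2 = -5/2 + (½)*(-6) = -5/2 - 3 = -11/2 ≈ -5.5000)
u = -11/2 ≈ -5.5000
U(o) = √(37 + 7*o) (U(o) = √(2 + 7*(5 + o)) = √(2 + (35 + 7*o)) = √(37 + 7*o))
-340*(q + U(u)) = -340*(-65 + √(37 + 7*(-11/2))) = -340*(-65 + √(37 - 77/2)) = -340*(-65 + √(-3/2)) = -340*(-65 + I*√6/2) = 22100 - 170*I*√6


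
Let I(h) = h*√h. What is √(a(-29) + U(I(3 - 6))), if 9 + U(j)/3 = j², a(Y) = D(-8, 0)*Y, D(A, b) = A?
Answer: 2*√31 ≈ 11.136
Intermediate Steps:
I(h) = h^(3/2)
a(Y) = -8*Y
U(j) = -27 + 3*j²
√(a(-29) + U(I(3 - 6))) = √(-8*(-29) + (-27 + 3*((3 - 6)^(3/2))²)) = √(232 + (-27 + 3*((-3)^(3/2))²)) = √(232 + (-27 + 3*(-3*I*√3)²)) = √(232 + (-27 + 3*(-27))) = √(232 + (-27 - 81)) = √(232 - 108) = √124 = 2*√31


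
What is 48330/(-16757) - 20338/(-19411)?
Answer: -597329764/325270127 ≈ -1.8364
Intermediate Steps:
48330/(-16757) - 20338/(-19411) = 48330*(-1/16757) - 20338*(-1/19411) = -48330/16757 + 20338/19411 = -597329764/325270127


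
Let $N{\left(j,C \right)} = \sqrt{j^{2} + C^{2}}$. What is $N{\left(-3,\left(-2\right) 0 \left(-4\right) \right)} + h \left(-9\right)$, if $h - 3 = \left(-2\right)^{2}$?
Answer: $-60$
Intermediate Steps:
$h = 7$ ($h = 3 + \left(-2\right)^{2} = 3 + 4 = 7$)
$N{\left(j,C \right)} = \sqrt{C^{2} + j^{2}}$
$N{\left(-3,\left(-2\right) 0 \left(-4\right) \right)} + h \left(-9\right) = \sqrt{\left(\left(-2\right) 0 \left(-4\right)\right)^{2} + \left(-3\right)^{2}} + 7 \left(-9\right) = \sqrt{\left(0 \left(-4\right)\right)^{2} + 9} - 63 = \sqrt{0^{2} + 9} - 63 = \sqrt{0 + 9} - 63 = \sqrt{9} - 63 = 3 - 63 = -60$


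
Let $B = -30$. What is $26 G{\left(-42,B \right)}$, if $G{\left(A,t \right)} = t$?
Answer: $-780$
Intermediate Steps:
$26 G{\left(-42,B \right)} = 26 \left(-30\right) = -780$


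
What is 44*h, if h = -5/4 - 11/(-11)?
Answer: -11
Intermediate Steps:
h = -¼ (h = -5*¼ - 11*(-1/11) = -5/4 + 1 = -¼ ≈ -0.25000)
44*h = 44*(-¼) = -11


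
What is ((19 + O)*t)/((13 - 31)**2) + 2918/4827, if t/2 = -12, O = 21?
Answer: -102458/43443 ≈ -2.3584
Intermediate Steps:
t = -24 (t = 2*(-12) = -24)
((19 + O)*t)/((13 - 31)**2) + 2918/4827 = ((19 + 21)*(-24))/((13 - 31)**2) + 2918/4827 = (40*(-24))/((-18)**2) + 2918*(1/4827) = -960/324 + 2918/4827 = -960*1/324 + 2918/4827 = -80/27 + 2918/4827 = -102458/43443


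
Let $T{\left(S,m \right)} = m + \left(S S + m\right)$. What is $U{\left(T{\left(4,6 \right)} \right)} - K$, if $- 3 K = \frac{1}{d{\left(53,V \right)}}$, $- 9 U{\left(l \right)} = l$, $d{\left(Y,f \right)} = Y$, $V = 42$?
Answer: $- \frac{1481}{477} \approx -3.1048$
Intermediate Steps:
$T{\left(S,m \right)} = S^{2} + 2 m$ ($T{\left(S,m \right)} = m + \left(S^{2} + m\right) = m + \left(m + S^{2}\right) = S^{2} + 2 m$)
$U{\left(l \right)} = - \frac{l}{9}$
$K = - \frac{1}{159}$ ($K = - \frac{1}{3 \cdot 53} = \left(- \frac{1}{3}\right) \frac{1}{53} = - \frac{1}{159} \approx -0.0062893$)
$U{\left(T{\left(4,6 \right)} \right)} - K = - \frac{4^{2} + 2 \cdot 6}{9} - - \frac{1}{159} = - \frac{16 + 12}{9} + \frac{1}{159} = \left(- \frac{1}{9}\right) 28 + \frac{1}{159} = - \frac{28}{9} + \frac{1}{159} = - \frac{1481}{477}$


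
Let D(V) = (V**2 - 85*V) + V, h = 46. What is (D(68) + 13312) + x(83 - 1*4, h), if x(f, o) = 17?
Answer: 12241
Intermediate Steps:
D(V) = V**2 - 84*V
(D(68) + 13312) + x(83 - 1*4, h) = (68*(-84 + 68) + 13312) + 17 = (68*(-16) + 13312) + 17 = (-1088 + 13312) + 17 = 12224 + 17 = 12241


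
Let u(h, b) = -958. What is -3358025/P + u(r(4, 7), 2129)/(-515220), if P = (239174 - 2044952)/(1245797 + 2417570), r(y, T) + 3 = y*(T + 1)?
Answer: 264086271896812451/38765539215 ≈ 6.8124e+6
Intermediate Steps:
r(y, T) = -3 + y*(1 + T) (r(y, T) = -3 + y*(T + 1) = -3 + y*(1 + T))
P = -1805778/3663367 ≈ -0.49293
-3358025/P + u(r(4, 7), 2129)/(-515220) = -3358025/(-1805778/3663367) - 958/(-515220) = -3358025*(-3663367/1805778) - 958*(-1/515220) = 12301677970175/1805778 + 479/257610 = 264086271896812451/38765539215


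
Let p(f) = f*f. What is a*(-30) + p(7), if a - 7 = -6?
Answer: 19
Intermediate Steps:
a = 1 (a = 7 - 6 = 1)
p(f) = f²
a*(-30) + p(7) = 1*(-30) + 7² = -30 + 49 = 19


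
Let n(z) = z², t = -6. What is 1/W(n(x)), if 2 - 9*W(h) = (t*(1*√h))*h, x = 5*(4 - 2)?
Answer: 9/6002 ≈ 0.0014995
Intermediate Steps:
x = 10 (x = 5*2 = 10)
W(h) = 2/9 + 2*h^(3/2)/3 (W(h) = 2/9 - (-6*√h)*h/9 = 2/9 - (-2)*h^(3/2)/3 = 2/9 + 2*h^(3/2)/3)
1/W(n(x)) = 1/(2/9 + 2*(10²)^(3/2)/3) = 1/(2/9 + 2*100^(3/2)/3) = 1/(2/9 + (⅔)*1000) = 1/(2/9 + 2000/3) = 1/(6002/9) = 9/6002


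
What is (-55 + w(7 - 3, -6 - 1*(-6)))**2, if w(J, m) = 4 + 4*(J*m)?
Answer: 2601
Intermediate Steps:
w(J, m) = 4 + 4*J*m
(-55 + w(7 - 3, -6 - 1*(-6)))**2 = (-55 + (4 + 4*(7 - 3)*(-6 - 1*(-6))))**2 = (-55 + (4 + 4*4*(-6 + 6)))**2 = (-55 + (4 + 4*4*0))**2 = (-55 + (4 + 0))**2 = (-55 + 4)**2 = (-51)**2 = 2601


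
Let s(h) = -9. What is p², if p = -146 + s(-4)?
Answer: 24025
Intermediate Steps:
p = -155 (p = -146 - 9 = -155)
p² = (-155)² = 24025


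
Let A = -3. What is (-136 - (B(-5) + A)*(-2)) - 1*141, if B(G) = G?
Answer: -293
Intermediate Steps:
(-136 - (B(-5) + A)*(-2)) - 1*141 = (-136 - (-5 - 3)*(-2)) - 1*141 = (-136 - (-8)*(-2)) - 141 = (-136 - 1*16) - 141 = (-136 - 16) - 141 = -152 - 141 = -293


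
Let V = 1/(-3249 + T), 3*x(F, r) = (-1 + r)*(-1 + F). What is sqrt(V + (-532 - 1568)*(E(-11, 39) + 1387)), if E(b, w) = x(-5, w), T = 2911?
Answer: I*sqrt(1861095602)/26 ≈ 1659.2*I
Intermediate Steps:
x(F, r) = (-1 + F)*(-1 + r)/3 (x(F, r) = ((-1 + r)*(-1 + F))/3 = ((-1 + F)*(-1 + r))/3 = (-1 + F)*(-1 + r)/3)
V = -1/338 (V = 1/(-3249 + 2911) = 1/(-338) = -1/338 ≈ -0.0029586)
E(b, w) = 2 - 2*w (E(b, w) = 1/3 - 1/3*(-5) - w/3 + (1/3)*(-5)*w = 1/3 + 5/3 - w/3 - 5*w/3 = 2 - 2*w)
sqrt(V + (-532 - 1568)*(E(-11, 39) + 1387)) = sqrt(-1/338 + (-532 - 1568)*((2 - 2*39) + 1387)) = sqrt(-1/338 - 2100*((2 - 78) + 1387)) = sqrt(-1/338 - 2100*(-76 + 1387)) = sqrt(-1/338 - 2100*1311) = sqrt(-1/338 - 2753100) = sqrt(-930547801/338) = I*sqrt(1861095602)/26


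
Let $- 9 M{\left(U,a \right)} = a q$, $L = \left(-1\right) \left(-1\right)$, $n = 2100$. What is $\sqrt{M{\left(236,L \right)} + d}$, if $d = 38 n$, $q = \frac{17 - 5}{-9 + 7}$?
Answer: $\frac{\sqrt{718206}}{3} \approx 282.49$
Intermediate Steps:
$L = 1$
$q = -6$ ($q = \frac{12}{-2} = 12 \left(- \frac{1}{2}\right) = -6$)
$d = 79800$ ($d = 38 \cdot 2100 = 79800$)
$M{\left(U,a \right)} = \frac{2 a}{3}$ ($M{\left(U,a \right)} = - \frac{a \left(-6\right)}{9} = - \frac{\left(-6\right) a}{9} = \frac{2 a}{3}$)
$\sqrt{M{\left(236,L \right)} + d} = \sqrt{\frac{2}{3} \cdot 1 + 79800} = \sqrt{\frac{2}{3} + 79800} = \sqrt{\frac{239402}{3}} = \frac{\sqrt{718206}}{3}$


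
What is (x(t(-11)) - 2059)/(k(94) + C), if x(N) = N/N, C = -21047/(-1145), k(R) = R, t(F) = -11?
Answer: -2356410/128677 ≈ -18.313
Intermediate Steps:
C = 21047/1145 (C = -21047*(-1/1145) = 21047/1145 ≈ 18.382)
x(N) = 1
(x(t(-11)) - 2059)/(k(94) + C) = (1 - 2059)/(94 + 21047/1145) = -2058/128677/1145 = -2058*1145/128677 = -2356410/128677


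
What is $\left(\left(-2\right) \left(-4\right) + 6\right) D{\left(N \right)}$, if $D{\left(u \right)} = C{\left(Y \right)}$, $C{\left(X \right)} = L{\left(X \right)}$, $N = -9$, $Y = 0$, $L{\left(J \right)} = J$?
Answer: $0$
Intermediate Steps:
$C{\left(X \right)} = X$
$D{\left(u \right)} = 0$
$\left(\left(-2\right) \left(-4\right) + 6\right) D{\left(N \right)} = \left(\left(-2\right) \left(-4\right) + 6\right) 0 = \left(8 + 6\right) 0 = 14 \cdot 0 = 0$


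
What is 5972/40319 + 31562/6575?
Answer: 1311814178/265097425 ≈ 4.9484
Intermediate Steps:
5972/40319 + 31562/6575 = 1311814178/265097425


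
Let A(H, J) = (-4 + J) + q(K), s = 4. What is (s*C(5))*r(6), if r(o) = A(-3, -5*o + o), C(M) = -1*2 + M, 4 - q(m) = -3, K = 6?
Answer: -252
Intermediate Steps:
q(m) = 7 (q(m) = 4 - 1*(-3) = 4 + 3 = 7)
C(M) = -2 + M
A(H, J) = 3 + J (A(H, J) = (-4 + J) + 7 = 3 + J)
r(o) = 3 - 4*o (r(o) = 3 + (-5*o + o) = 3 - 4*o)
(s*C(5))*r(6) = (4*(-2 + 5))*(3 - 4*6) = (4*3)*(3 - 24) = 12*(-21) = -252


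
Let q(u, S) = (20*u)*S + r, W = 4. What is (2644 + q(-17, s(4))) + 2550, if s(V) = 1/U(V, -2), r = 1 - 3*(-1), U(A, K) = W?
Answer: 5113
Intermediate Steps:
U(A, K) = 4
r = 4 (r = 1 + 3 = 4)
s(V) = ¼ (s(V) = 1/4 = ¼)
q(u, S) = 4 + 20*S*u (q(u, S) = (20*u)*S + 4 = 20*S*u + 4 = 4 + 20*S*u)
(2644 + q(-17, s(4))) + 2550 = (2644 + (4 + 20*(¼)*(-17))) + 2550 = (2644 + (4 - 85)) + 2550 = (2644 - 81) + 2550 = 2563 + 2550 = 5113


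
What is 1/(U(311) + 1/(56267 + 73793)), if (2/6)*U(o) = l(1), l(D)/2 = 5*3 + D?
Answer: 130060/12485761 ≈ 0.010417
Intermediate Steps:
l(D) = 30 + 2*D (l(D) = 2*(5*3 + D) = 2*(15 + D) = 30 + 2*D)
U(o) = 96 (U(o) = 3*(30 + 2*1) = 3*(30 + 2) = 3*32 = 96)
1/(U(311) + 1/(56267 + 73793)) = 1/(96 + 1/(56267 + 73793)) = 1/(96 + 1/130060) = 1/(12485761/130060) = 130060/12485761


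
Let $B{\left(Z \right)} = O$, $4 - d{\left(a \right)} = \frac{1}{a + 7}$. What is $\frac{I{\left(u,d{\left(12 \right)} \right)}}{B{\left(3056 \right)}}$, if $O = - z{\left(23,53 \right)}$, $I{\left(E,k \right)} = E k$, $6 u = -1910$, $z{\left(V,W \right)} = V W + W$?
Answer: $\frac{23875}{24168} \approx 0.98788$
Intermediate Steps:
$z{\left(V,W \right)} = W + V W$
$u = - \frac{955}{3}$ ($u = \frac{1}{6} \left(-1910\right) = - \frac{955}{3} \approx -318.33$)
$d{\left(a \right)} = 4 - \frac{1}{7 + a}$ ($d{\left(a \right)} = 4 - \frac{1}{a + 7} = 4 - \frac{1}{7 + a}$)
$O = -1272$ ($O = - 53 \left(1 + 23\right) = - 53 \cdot 24 = \left(-1\right) 1272 = -1272$)
$B{\left(Z \right)} = -1272$
$\frac{I{\left(u,d{\left(12 \right)} \right)}}{B{\left(3056 \right)}} = \frac{\left(- \frac{955}{3}\right) \frac{27 + 4 \cdot 12}{7 + 12}}{-1272} = - \frac{955 \frac{27 + 48}{19}}{3} \left(- \frac{1}{1272}\right) = - \frac{955 \cdot \frac{1}{19} \cdot 75}{3} \left(- \frac{1}{1272}\right) = \left(- \frac{955}{3}\right) \frac{75}{19} \left(- \frac{1}{1272}\right) = \left(- \frac{23875}{19}\right) \left(- \frac{1}{1272}\right) = \frac{23875}{24168}$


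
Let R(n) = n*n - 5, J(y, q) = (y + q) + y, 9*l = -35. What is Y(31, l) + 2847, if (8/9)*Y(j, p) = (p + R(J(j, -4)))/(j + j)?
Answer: 360577/124 ≈ 2907.9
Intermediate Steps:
l = -35/9 (l = (1/9)*(-35) = -35/9 ≈ -3.8889)
J(y, q) = q + 2*y (J(y, q) = (q + y) + y = q + 2*y)
R(n) = -5 + n**2 (R(n) = n**2 - 5 = -5 + n**2)
Y(j, p) = 9*(-5 + p + (-4 + 2*j)**2)/(16*j) (Y(j, p) = 9*((p + (-5 + (-4 + 2*j)**2))/(j + j))/8 = 9*((-5 + p + (-4 + 2*j)**2)/((2*j)))/8 = 9*((-5 + p + (-4 + 2*j)**2)*(1/(2*j)))/8 = 9*((-5 + p + (-4 + 2*j)**2)/(2*j))/8 = 9*(-5 + p + (-4 + 2*j)**2)/(16*j))
Y(31, l) + 2847 = (9/16)*(-5 - 35/9 + 4*(-2 + 31)**2)/31 + 2847 = (9/16)*(1/31)*(-5 - 35/9 + 4*29**2) + 2847 = (9/16)*(1/31)*(-5 - 35/9 + 4*841) + 2847 = (9/16)*(1/31)*(-5 - 35/9 + 3364) + 2847 = (9/16)*(1/31)*(30196/9) + 2847 = 7549/124 + 2847 = 360577/124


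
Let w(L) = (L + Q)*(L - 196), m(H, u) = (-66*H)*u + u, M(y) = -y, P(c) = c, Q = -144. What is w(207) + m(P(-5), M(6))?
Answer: -1293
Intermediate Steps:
m(H, u) = u - 66*H*u (m(H, u) = -66*H*u + u = u - 66*H*u)
w(L) = (-196 + L)*(-144 + L) (w(L) = (L - 144)*(L - 196) = (-144 + L)*(-196 + L) = (-196 + L)*(-144 + L))
w(207) + m(P(-5), M(6)) = (28224 + 207² - 340*207) + (-1*6)*(1 - 66*(-5)) = (28224 + 42849 - 70380) - 6*(1 + 330) = 693 - 6*331 = 693 - 1986 = -1293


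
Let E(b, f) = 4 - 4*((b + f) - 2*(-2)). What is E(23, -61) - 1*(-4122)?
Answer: 4262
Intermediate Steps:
E(b, f) = -12 - 4*b - 4*f (E(b, f) = 4 - 4*((b + f) + 4) = 4 - 4*(4 + b + f) = 4 + (-16 - 4*b - 4*f) = -12 - 4*b - 4*f)
E(23, -61) - 1*(-4122) = (-12 - 4*23 - 4*(-61)) - 1*(-4122) = (-12 - 92 + 244) + 4122 = 140 + 4122 = 4262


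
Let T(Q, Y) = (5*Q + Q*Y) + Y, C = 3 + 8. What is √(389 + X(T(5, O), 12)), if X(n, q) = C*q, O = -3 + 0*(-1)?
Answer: √521 ≈ 22.825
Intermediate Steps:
O = -3 (O = -3 + 0 = -3)
C = 11
T(Q, Y) = Y + 5*Q + Q*Y
X(n, q) = 11*q
√(389 + X(T(5, O), 12)) = √(389 + 11*12) = √(389 + 132) = √521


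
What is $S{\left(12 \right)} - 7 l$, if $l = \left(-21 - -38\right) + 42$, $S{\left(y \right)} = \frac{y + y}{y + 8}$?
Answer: $- \frac{2059}{5} \approx -411.8$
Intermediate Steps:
$S{\left(y \right)} = \frac{2 y}{8 + y}$
$l = 59$ ($l = \left(-21 + 38\right) + 42 = 17 + 42 = 59$)
$S{\left(12 \right)} - 7 l = 2 \cdot 12 \frac{1}{8 + 12} - 413 = 2 \cdot 12 \cdot \frac{1}{20} - 413 = \frac{6}{5} - 413 = - \frac{2059}{5}$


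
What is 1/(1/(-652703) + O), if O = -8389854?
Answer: -652703/5476082875363 ≈ -1.1919e-7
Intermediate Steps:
1/(1/(-652703) + O) = 1/(1/(-652703) - 8389854) = 1/(-1/652703 - 8389854) = 1/(-5476082875363/652703) = -652703/5476082875363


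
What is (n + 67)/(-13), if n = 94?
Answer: -161/13 ≈ -12.385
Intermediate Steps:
(n + 67)/(-13) = (94 + 67)/(-13) = 161*(-1/13) = -161/13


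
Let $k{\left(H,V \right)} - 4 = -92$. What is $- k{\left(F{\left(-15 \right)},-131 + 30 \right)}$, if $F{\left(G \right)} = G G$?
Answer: $88$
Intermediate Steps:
$F{\left(G \right)} = G^{2}$
$k{\left(H,V \right)} = -88$ ($k{\left(H,V \right)} = 4 - 92 = -88$)
$- k{\left(F{\left(-15 \right)},-131 + 30 \right)} = \left(-1\right) \left(-88\right) = 88$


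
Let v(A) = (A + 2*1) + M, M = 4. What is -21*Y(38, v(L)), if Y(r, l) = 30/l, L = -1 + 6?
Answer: -630/11 ≈ -57.273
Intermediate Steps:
L = 5
v(A) = 6 + A (v(A) = (A + 2*1) + 4 = (A + 2) + 4 = (2 + A) + 4 = 6 + A)
-21*Y(38, v(L)) = -630/(6 + 5) = -630/11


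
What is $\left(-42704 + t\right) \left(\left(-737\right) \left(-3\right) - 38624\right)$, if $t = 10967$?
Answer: $1155639381$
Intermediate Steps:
$\left(-42704 + t\right) \left(\left(-737\right) \left(-3\right) - 38624\right) = \left(-42704 + 10967\right) \left(\left(-737\right) \left(-3\right) - 38624\right) = - 31737 \left(2211 - 38624\right) = \left(-31737\right) \left(-36413\right) = 1155639381$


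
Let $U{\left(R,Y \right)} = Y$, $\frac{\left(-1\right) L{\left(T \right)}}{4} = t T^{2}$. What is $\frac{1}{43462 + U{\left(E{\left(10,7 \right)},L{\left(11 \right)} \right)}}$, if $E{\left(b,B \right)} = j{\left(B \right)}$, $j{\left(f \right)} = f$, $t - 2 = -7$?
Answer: $\frac{1}{45882} \approx 2.1795 \cdot 10^{-5}$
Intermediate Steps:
$t = -5$ ($t = 2 - 7 = -5$)
$E{\left(b,B \right)} = B$
$L{\left(T \right)} = 20 T^{2}$ ($L{\left(T \right)} = - 4 \left(- 5 T^{2}\right) = 20 T^{2}$)
$\frac{1}{43462 + U{\left(E{\left(10,7 \right)},L{\left(11 \right)} \right)}} = \frac{1}{43462 + 20 \cdot 11^{2}} = \frac{1}{43462 + 20 \cdot 121} = \frac{1}{43462 + 2420} = \frac{1}{45882}$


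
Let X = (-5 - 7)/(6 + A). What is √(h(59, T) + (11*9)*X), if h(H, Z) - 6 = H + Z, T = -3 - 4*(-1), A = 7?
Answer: I*√4290/13 ≈ 5.0383*I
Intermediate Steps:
X = -12/13 (X = (-5 - 7)/(6 + 7) = -12/13 ≈ -0.92308)
T = 1 (T = -3 + 4 = 1)
h(H, Z) = 6 + H + Z (h(H, Z) = 6 + (H + Z) = 6 + H + Z)
√(h(59, T) + (11*9)*X) = √((6 + 59 + 1) + (11*9)*(-12/13)) = √(66 + 99*(-12/13)) = √(66 - 1188/13) = √(-330/13) = I*√4290/13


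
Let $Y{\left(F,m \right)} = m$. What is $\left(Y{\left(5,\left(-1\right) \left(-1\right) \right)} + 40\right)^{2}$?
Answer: $1681$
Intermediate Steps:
$\left(Y{\left(5,\left(-1\right) \left(-1\right) \right)} + 40\right)^{2} = \left(\left(-1\right) \left(-1\right) + 40\right)^{2} = \left(1 + 40\right)^{2} = 41^{2} = 1681$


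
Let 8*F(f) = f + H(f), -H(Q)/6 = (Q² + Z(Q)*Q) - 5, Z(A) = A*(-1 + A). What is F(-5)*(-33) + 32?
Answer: -25319/8 ≈ -3164.9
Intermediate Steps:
H(Q) = 30 - 6*Q² - 6*Q²*(-1 + Q) (H(Q) = -6*((Q² + (Q*(-1 + Q))*Q) - 5) = -6*((Q² + Q²*(-1 + Q)) - 5) = -6*(-5 + Q² + Q²*(-1 + Q)) = 30 - 6*Q² - 6*Q²*(-1 + Q))
F(f) = 15/4 - 3*f³/4 + f/8 (F(f) = (f + (30 - 6*f³))/8 = (30 + f - 6*f³)/8 = 15/4 - 3*f³/4 + f/8)
F(-5)*(-33) + 32 = (15/4 - ¾*(-5)³ + (⅛)*(-5))*(-33) + 32 = (15/4 - ¾*(-125) - 5/8)*(-33) + 32 = (15/4 + 375/4 - 5/8)*(-33) + 32 = (775/8)*(-33) + 32 = -25575/8 + 32 = -25319/8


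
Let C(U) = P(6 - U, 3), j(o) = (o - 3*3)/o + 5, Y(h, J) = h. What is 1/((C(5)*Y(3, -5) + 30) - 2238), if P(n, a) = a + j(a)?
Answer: -1/2190 ≈ -0.00045662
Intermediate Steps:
j(o) = 5 + (-9 + o)/o (j(o) = (o - 9)/o + 5 = (-9 + o)/o + 5 = 5 + (-9 + o)/o)
P(n, a) = 6 + a - 9/a (P(n, a) = a + (6 - 9/a) = 6 + a - 9/a)
C(U) = 6 (C(U) = 6 + 3 - 9/3 = 6 + 3 - 9*1/3 = 6 + 3 - 3 = 6)
1/((C(5)*Y(3, -5) + 30) - 2238) = 1/((6*3 + 30) - 2238) = 1/((18 + 30) - 2238) = 1/(48 - 2238) = 1/(-2190) = -1/2190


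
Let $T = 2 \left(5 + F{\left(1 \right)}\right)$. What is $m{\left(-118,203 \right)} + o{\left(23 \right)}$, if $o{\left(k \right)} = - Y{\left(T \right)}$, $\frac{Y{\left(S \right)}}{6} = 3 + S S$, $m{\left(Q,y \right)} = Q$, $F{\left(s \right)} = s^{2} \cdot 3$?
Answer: $-1672$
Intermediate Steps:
$F{\left(s \right)} = 3 s^{2}$
$T = 16$ ($T = 2 \left(5 + 3 \cdot 1^{2}\right) = 2 \left(5 + 3 \cdot 1\right) = 2 \left(5 + 3\right) = 2 \cdot 8 = 16$)
$Y{\left(S \right)} = 18 + 6 S^{2}$ ($Y{\left(S \right)} = 6 \left(3 + S S\right) = 6 \left(3 + S^{2}\right) = 18 + 6 S^{2}$)
$o{\left(k \right)} = -1554$ ($o{\left(k \right)} = - (18 + 6 \cdot 16^{2}) = - (18 + 6 \cdot 256) = - (18 + 1536) = \left(-1\right) 1554 = -1554$)
$m{\left(-118,203 \right)} + o{\left(23 \right)} = -118 - 1554 = -1672$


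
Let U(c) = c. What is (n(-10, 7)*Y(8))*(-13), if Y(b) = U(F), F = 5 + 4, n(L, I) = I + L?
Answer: 351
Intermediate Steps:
F = 9
Y(b) = 9
(n(-10, 7)*Y(8))*(-13) = ((7 - 10)*9)*(-13) = -3*9*(-13) = -27*(-13) = 351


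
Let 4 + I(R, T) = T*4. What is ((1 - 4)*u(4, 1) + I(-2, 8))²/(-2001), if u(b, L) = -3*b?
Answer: -4096/2001 ≈ -2.0470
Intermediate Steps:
I(R, T) = -4 + 4*T (I(R, T) = -4 + T*4 = -4 + 4*T)
((1 - 4)*u(4, 1) + I(-2, 8))²/(-2001) = ((1 - 4)*(-3*4) + (-4 + 4*8))²/(-2001) = (-3*(-12) + (-4 + 32))²*(-1/2001) = (36 + 28)²*(-1/2001) = 64²*(-1/2001) = 4096*(-1/2001) = -4096/2001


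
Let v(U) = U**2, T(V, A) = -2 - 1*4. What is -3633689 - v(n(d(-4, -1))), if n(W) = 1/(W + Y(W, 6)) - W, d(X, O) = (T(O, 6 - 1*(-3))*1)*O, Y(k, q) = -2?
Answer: -58139553/16 ≈ -3.6337e+6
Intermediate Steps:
T(V, A) = -6 (T(V, A) = -2 - 4 = -6)
d(X, O) = -6*O (d(X, O) = (-6*1)*O = -6*O)
n(W) = 1/(-2 + W) - W (n(W) = 1/(W - 2) - W = 1/(-2 + W) - W)
-3633689 - v(n(d(-4, -1))) = -3633689 - ((1 - (-6*(-1))**2 + 2*(-6*(-1)))/(-2 - 6*(-1)))**2 = -3633689 - ((1 - 1*6**2 + 2*6)/(-2 + 6))**2 = -3633689 - ((1 - 1*36 + 12)/4)**2 = -3633689 - ((1 - 36 + 12)/4)**2 = -3633689 - ((1/4)*(-23))**2 = -3633689 - (-23/4)**2 = -3633689 - 1*529/16 = -3633689 - 529/16 = -58139553/16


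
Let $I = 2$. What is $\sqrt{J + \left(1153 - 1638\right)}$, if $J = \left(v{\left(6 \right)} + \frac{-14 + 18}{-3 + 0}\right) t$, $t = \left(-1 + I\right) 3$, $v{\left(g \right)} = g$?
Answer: $i \sqrt{471} \approx 21.703 i$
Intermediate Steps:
$t = 3$ ($t = \left(-1 + 2\right) 3 = 1 \cdot 3 = 3$)
$J = 14$ ($J = \left(6 + \frac{-14 + 18}{-3 + 0}\right) 3 = \left(6 + \frac{4}{-3}\right) 3 = \left(6 + 4 \left(- \frac{1}{3}\right)\right) 3 = \left(6 - \frac{4}{3}\right) 3 = \frac{14}{3} \cdot 3 = 14$)
$\sqrt{J + \left(1153 - 1638\right)} = \sqrt{14 + \left(1153 - 1638\right)} = \sqrt{14 - 485} = \sqrt{-471} = i \sqrt{471}$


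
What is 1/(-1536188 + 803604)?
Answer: -1/732584 ≈ -1.3650e-6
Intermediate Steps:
1/(-1536188 + 803604) = 1/(-732584) = -1/732584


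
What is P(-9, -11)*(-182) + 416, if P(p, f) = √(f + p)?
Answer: 416 - 364*I*√5 ≈ 416.0 - 813.93*I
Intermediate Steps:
P(-9, -11)*(-182) + 416 = √(-11 - 9)*(-182) + 416 = √(-20)*(-182) + 416 = (2*I*√5)*(-182) + 416 = -364*I*√5 + 416 = 416 - 364*I*√5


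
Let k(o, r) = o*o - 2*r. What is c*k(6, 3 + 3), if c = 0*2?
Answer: 0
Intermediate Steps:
c = 0
k(o, r) = o**2 - 2*r
c*k(6, 3 + 3) = 0*(6**2 - 2*(3 + 3)) = 0*(36 - 2*6) = 0*(36 - 12) = 0*24 = 0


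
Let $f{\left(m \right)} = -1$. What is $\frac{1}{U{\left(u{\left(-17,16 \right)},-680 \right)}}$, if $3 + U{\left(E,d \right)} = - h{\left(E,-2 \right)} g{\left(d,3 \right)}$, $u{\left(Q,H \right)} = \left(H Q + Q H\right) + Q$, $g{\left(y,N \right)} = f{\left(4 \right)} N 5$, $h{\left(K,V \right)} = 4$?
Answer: $\frac{1}{57} \approx 0.017544$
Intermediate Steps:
$g{\left(y,N \right)} = - 5 N$ ($g{\left(y,N \right)} = - N 5 = - 5 N$)
$u{\left(Q,H \right)} = Q + 2 H Q$ ($u{\left(Q,H \right)} = \left(H Q + H Q\right) + Q = 2 H Q + Q = Q + 2 H Q$)
$U{\left(E,d \right)} = 57$ ($U{\left(E,d \right)} = -3 + \left(-1\right) 4 \left(\left(-5\right) 3\right) = -3 - -60 = -3 + 60 = 57$)
$\frac{1}{U{\left(u{\left(-17,16 \right)},-680 \right)}} = \frac{1}{57}$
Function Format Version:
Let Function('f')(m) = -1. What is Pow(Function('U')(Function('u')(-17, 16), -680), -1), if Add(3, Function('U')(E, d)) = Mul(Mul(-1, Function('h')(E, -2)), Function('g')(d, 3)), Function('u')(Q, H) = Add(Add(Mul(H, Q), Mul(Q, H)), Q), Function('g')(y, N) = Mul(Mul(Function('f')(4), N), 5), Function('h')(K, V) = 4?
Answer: Rational(1, 57) ≈ 0.017544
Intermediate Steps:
Function('g')(y, N) = Mul(-5, N) (Function('g')(y, N) = Mul(Mul(-1, N), 5) = Mul(-5, N))
Function('u')(Q, H) = Add(Q, Mul(2, H, Q)) (Function('u')(Q, H) = Add(Add(Mul(H, Q), Mul(H, Q)), Q) = Add(Mul(2, H, Q), Q) = Add(Q, Mul(2, H, Q)))
Function('U')(E, d) = 57 (Function('U')(E, d) = Add(-3, Mul(Mul(-1, 4), Mul(-5, 3))) = Add(-3, Mul(-4, -15)) = Add(-3, 60) = 57)
Pow(Function('U')(Function('u')(-17, 16), -680), -1) = Pow(57, -1) = Rational(1, 57)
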